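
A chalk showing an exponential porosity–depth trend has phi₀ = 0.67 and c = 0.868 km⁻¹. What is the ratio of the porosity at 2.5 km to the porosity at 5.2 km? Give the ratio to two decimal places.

10.42

phi(Z₁)/phi(Z₂) = e^(−c·Z₁)/e^(−c·Z₂) = e^{c(Z₂−Z₁)}
= exp(0.868 × 2.7) = exp(2.344) = 10.4187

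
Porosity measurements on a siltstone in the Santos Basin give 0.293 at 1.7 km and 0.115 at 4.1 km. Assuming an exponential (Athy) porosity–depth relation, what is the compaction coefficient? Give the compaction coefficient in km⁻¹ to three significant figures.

Athy: φ(d) = φ₀ e^(−cd) ⇒ φ₁/φ₂ = e^{c(d₂−d₁)} ⇒ c = ln(φ₁/φ₂)/(d₂−d₁)
c = ln(0.293/0.115) / (4.1 − 1.7) = ln(2.548) / 2.4 = 0.9352 / 2.4 = 0.3897 km⁻¹

0.390 km⁻¹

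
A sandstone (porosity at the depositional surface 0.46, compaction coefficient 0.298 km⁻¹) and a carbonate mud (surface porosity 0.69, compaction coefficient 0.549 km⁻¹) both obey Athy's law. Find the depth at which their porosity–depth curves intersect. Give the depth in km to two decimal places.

Set phi₀ₐ e^(−kₐd) = phi₀ᵦ e^(−kᵦd) ⇒ ln(phi₀ₐ/phi₀ᵦ) = (kₐ − kᵦ)·d
d = ln(0.46/0.69) / (0.298 − 0.549) = -0.4055 / -0.251 = 1.615 km

1.62 km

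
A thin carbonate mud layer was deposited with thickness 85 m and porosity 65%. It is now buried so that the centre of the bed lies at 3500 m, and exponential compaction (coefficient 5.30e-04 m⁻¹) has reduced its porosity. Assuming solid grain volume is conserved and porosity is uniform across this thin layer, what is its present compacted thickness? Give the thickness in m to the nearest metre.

Working in km (1 km = 1000 m; c in km⁻¹ = c in m⁻¹ × 1000):
Porosity at 3.5 km: phi = 0.65·exp(−0.53×3.5) = 0.1017
Solid-volume conservation: h(1−phi) = h₀(1−phi₀) ⇒ h = h₀·(1−phi₀)/(1−phi)
h = 0.085 × (1 − 0.65)/(1 − 0.1017) = 0.085 × 0.3896 = 0.0331 km

33 m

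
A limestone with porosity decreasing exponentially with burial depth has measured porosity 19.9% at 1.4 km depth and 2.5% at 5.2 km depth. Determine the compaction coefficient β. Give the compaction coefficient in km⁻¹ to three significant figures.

Athy: phi(z) = phi₀ e^(−βz) ⇒ phi₁/phi₂ = e^{β(z₂−z₁)} ⇒ β = ln(phi₁/phi₂)/(z₂−z₁)
β = ln(0.199/0.025) / (5.2 − 1.4) = ln(7.96) / 3.8 = 2.0744 / 3.8 = 0.5459 km⁻¹

0.546 km⁻¹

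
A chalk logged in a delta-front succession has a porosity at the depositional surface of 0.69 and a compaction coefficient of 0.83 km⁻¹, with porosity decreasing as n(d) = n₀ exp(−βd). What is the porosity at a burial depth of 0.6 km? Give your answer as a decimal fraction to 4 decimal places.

0.4193

n = n₀·exp(−β·d) = 0.69 × exp(−0.83 × 0.6) = 0.69 × exp(−0.498)
  = 0.69 × 0.6077 = 0.4193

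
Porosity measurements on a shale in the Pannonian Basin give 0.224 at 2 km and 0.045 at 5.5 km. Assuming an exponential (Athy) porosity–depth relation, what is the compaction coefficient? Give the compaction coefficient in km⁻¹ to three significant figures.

Athy: phi(z) = phi₀ e^(−βz) ⇒ phi₁/phi₂ = e^{β(z₂−z₁)} ⇒ β = ln(phi₁/phi₂)/(z₂−z₁)
β = ln(0.224/0.045) / (5.5 − 2) = ln(4.978) / 3.5 = 1.6050 / 3.5 = 0.4586 km⁻¹

0.459 km⁻¹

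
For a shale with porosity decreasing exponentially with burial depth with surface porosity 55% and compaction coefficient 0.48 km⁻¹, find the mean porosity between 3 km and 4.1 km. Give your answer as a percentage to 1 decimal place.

10.1%

⟨φ⟩ = (1/(d₂−d₁)) ∫ φ₀ e^(−kd) dd = φ₀·(e^(−k·d₁) − e^(−k·d₂)) / (k·(d₂−d₁))
e^(−0.48×3) = 0.2369; e^(−0.48×4.1) = 0.1397
⟨φ⟩ = 0.55 × (0.2369 − 0.1397) / (0.48 × 1.1) = 0.55 × 0.1841 = 0.1012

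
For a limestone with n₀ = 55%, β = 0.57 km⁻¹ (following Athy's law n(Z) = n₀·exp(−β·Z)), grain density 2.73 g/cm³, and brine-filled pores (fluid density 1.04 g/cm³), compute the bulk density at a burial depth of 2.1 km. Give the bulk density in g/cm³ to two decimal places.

2.45 g/cm³

Porosity at depth: n = 0.55·exp(−0.57×2.1) = 0.55×0.3021 = 0.1662
Bulk density: ρ_b = (1−n)ρ_g + n·ρ_f = 0.8338×2.73 + 0.1662×1.04
       = 2.276 + 0.173 = 2.449 g/cm³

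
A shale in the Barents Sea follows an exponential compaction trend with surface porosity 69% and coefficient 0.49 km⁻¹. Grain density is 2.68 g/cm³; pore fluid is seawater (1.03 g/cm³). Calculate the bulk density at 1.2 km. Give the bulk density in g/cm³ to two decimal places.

2.05 g/cm³

Porosity at depth: φ = 0.69·exp(−0.49×1.2) = 0.69×0.5554 = 0.3833
Bulk density: ρ_b = (1−φ)ρ_g + φ·ρ_f = 0.6167×2.68 + 0.3833×1.03
       = 1.653 + 0.395 = 2.048 g/cm³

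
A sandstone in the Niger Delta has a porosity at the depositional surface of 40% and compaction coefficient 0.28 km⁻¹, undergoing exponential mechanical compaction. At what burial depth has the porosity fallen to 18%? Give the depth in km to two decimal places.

Invert Athy's law: d = ln(phi₀/phi) / k
d = ln(0.4/0.18) / 0.28 = ln(2.222) / 0.28 = 0.7985 / 0.28 = 2.852 km

2.85 km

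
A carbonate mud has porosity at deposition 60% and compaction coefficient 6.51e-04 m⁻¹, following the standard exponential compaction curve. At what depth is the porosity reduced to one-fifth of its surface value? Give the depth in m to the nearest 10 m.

2470 m

Working in km (1 km = 1000 m; β in km⁻¹ = β in m⁻¹ × 1000):
φ/φ₀ = 1/5 ⇒ exp(−β·z) = 1/5 ⇒ z = ln(5) / β
z = 1.6094 / 0.651 = 2.472 km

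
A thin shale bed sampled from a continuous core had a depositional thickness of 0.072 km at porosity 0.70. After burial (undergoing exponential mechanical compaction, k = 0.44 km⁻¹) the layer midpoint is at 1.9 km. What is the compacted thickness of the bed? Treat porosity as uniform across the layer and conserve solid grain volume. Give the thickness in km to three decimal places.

0.031 km

Porosity at 1.9 km: φ = 0.7·exp(−0.44×1.9) = 0.3034
Solid-volume conservation: h(1−φ) = h₀(1−φ₀) ⇒ h = h₀·(1−φ₀)/(1−φ)
h = 0.072 × (1 − 0.7)/(1 − 0.3034) = 0.072 × 0.4307 = 0.0310 km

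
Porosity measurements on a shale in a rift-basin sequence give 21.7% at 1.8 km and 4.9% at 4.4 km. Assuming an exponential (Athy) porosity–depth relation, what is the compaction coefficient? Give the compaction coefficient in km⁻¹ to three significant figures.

Athy: φ(z) = φ₀ e^(−βz) ⇒ φ₁/φ₂ = e^{β(z₂−z₁)} ⇒ β = ln(φ₁/φ₂)/(z₂−z₁)
β = ln(0.217/0.049) / (4.4 − 1.8) = ln(4.429) / 2.6 = 1.4881 / 2.6 = 0.5723 km⁻¹

0.572 km⁻¹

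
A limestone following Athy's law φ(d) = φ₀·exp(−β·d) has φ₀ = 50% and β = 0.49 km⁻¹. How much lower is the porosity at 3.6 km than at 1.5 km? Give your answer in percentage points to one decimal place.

15.4 percentage points

φ(1.5) = 0.5·e^(−0.49×1.5) = 0.2398
φ(3.6) = 0.5·e^(−0.49×3.6) = 0.0857
Δφ = 0.2398 − 0.0857 = 0.1541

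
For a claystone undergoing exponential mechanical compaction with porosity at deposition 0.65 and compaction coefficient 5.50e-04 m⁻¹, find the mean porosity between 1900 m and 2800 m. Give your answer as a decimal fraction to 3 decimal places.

Working in km (1 km = 1000 m; β in km⁻¹ = β in m⁻¹ × 1000):
⟨n⟩ = (1/(z₂−z₁)) ∫ n₀ e^(−βz) dz = n₀·(e^(−β·z₁) − e^(−β·z₂)) / (β·(z₂−z₁))
e^(−0.55×1.9) = 0.3517; e^(−0.55×2.8) = 0.2144
⟨n⟩ = 0.65 × (0.3517 − 0.2144) / (0.55 × 0.9) = 0.65 × 0.2774 = 0.1803

0.180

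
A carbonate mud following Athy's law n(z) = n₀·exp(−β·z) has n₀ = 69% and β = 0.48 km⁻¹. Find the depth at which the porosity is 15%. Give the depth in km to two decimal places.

3.18 km

Invert Athy's law: z = ln(n₀/n) / β
z = ln(0.69/0.15) / 0.48 = ln(4.6) / 0.48 = 1.5261 / 0.48 = 3.179 km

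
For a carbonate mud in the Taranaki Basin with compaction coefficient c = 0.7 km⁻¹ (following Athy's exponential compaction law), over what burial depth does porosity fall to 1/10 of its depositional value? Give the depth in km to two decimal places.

3.29 km

phi/phi₀ = 1/10 ⇒ exp(−c·d) = 1/10 ⇒ d = ln(10) / c
d = 2.3026 / 0.7 = 3.289 km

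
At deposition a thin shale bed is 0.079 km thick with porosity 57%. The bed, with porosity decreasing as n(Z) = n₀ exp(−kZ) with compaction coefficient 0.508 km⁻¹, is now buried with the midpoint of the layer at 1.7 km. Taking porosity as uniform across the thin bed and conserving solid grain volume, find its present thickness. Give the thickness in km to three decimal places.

Porosity at 1.7 km: n = 0.57·exp(−0.508×1.7) = 0.2403
Solid-volume conservation: h(1−n) = h₀(1−n₀) ⇒ h = h₀·(1−n₀)/(1−n)
h = 0.079 × (1 − 0.57)/(1 − 0.2403) = 0.079 × 0.5660 = 0.0447 km

0.045 km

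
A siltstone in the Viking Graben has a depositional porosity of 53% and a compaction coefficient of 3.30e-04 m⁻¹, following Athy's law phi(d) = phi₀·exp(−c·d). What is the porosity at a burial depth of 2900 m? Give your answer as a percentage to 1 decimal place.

Working in km (1 km = 1000 m; c in km⁻¹ = c in m⁻¹ × 1000):
phi = phi₀·exp(−c·d) = 0.53 × exp(−0.33 × 2.9) = 0.53 × exp(−0.957)
  = 0.53 × 0.3840 = 0.2035

20.4%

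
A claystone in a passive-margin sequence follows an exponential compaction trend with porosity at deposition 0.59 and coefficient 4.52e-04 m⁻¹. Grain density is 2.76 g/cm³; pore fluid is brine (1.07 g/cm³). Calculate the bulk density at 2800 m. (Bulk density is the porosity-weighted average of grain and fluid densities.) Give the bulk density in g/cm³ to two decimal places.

2.48 g/cm³

Working in km (1 km = 1000 m; c in km⁻¹ = c in m⁻¹ × 1000):
Porosity at depth: n = 0.59·exp(−0.452×2.8) = 0.59×0.2821 = 0.1664
Bulk density: ρ_b = (1−n)ρ_g + n·ρ_f = 0.8336×2.76 + 0.1664×1.07
       = 2.301 + 0.178 = 2.479 g/cm³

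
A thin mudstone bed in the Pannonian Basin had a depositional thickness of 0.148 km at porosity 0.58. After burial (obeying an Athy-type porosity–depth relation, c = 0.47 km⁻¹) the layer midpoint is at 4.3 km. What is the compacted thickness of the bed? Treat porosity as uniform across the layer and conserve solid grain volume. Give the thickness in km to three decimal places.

0.067 km

Porosity at 4.3 km: phi = 0.58·exp(−0.47×4.3) = 0.0769
Solid-volume conservation: h(1−phi) = h₀(1−phi₀) ⇒ h = h₀·(1−phi₀)/(1−phi)
h = 0.148 × (1 − 0.58)/(1 − 0.0769) = 0.148 × 0.4550 = 0.0673 km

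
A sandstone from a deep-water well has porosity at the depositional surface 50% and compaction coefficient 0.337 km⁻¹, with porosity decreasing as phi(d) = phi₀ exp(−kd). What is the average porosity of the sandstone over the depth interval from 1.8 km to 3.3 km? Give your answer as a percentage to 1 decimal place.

⟨phi⟩ = (1/(d₂−d₁)) ∫ phi₀ e^(−kd) dd = phi₀·(e^(−k·d₁) − e^(−k·d₂)) / (k·(d₂−d₁))
e^(−0.337×1.8) = 0.5452; e^(−0.337×3.3) = 0.3289
⟨phi⟩ = 0.5 × (0.5452 − 0.3289) / (0.337 × 1.5) = 0.5 × 0.4280 = 0.2140

21.4%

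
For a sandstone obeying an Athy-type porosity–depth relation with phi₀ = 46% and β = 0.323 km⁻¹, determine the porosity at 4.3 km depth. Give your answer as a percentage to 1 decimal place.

phi = phi₀·exp(−β·z) = 0.46 × exp(−0.323 × 4.3) = 0.46 × exp(−1.389)
  = 0.46 × 0.2493 = 0.1147

11.5%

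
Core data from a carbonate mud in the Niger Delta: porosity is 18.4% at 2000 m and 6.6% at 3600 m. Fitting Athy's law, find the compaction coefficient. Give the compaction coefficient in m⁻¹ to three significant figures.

Working in km (1 km = 1000 m; β in km⁻¹ = β in m⁻¹ × 1000):
Athy: phi(Z) = phi₀ e^(−βZ) ⇒ phi₁/phi₂ = e^{β(Z₂−Z₁)} ⇒ β = ln(phi₁/phi₂)/(Z₂−Z₁)
β = ln(0.184/0.066) / (3.6 − 2) = ln(2.788) / 1.6 = 1.0253 / 1.6 = 0.6408 km⁻¹

0.000641 m⁻¹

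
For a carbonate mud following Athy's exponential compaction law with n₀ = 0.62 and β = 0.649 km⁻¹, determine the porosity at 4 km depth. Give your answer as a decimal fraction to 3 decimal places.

0.046

n = n₀·exp(−β·Z) = 0.62 × exp(−0.649 × 4) = 0.62 × exp(−2.596)
  = 0.62 × 0.0746 = 0.0462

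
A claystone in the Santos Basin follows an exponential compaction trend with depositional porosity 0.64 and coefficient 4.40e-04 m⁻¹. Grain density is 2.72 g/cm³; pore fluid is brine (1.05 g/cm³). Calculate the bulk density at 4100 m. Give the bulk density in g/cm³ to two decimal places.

Working in km (1 km = 1000 m; k in km⁻¹ = k in m⁻¹ × 1000):
Porosity at depth: φ = 0.64·exp(−0.44×4.1) = 0.64×0.1646 = 0.1054
Bulk density: ρ_b = (1−φ)ρ_g + φ·ρ_f = 0.8946×2.72 + 0.1054×1.05
       = 2.433 + 0.111 = 2.544 g/cm³

2.54 g/cm³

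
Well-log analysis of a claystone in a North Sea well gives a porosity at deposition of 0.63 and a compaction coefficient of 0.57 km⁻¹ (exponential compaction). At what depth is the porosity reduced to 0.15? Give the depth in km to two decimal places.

Invert Athy's law: d = ln(phi₀/phi) / c
d = ln(0.63/0.15) / 0.57 = ln(4.2) / 0.57 = 1.4351 / 0.57 = 2.518 km

2.52 km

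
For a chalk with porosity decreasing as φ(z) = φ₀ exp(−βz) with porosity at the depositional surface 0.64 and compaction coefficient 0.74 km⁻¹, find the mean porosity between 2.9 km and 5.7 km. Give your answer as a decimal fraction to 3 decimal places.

⟨φ⟩ = (1/(z₂−z₁)) ∫ φ₀ e^(−βz) dz = φ₀·(e^(−β·z₁) − e^(−β·z₂)) / (β·(z₂−z₁))
e^(−0.74×2.9) = 0.1170; e^(−0.74×5.7) = 0.0147
⟨φ⟩ = 0.64 × (0.1170 − 0.0147) / (0.74 × 2.8) = 0.64 × 0.0493 = 0.0316

0.032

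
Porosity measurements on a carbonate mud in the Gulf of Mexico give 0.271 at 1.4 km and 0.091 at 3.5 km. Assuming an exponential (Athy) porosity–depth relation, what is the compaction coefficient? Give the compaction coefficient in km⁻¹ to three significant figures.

Athy: phi(d) = phi₀ e^(−βd) ⇒ phi₁/phi₂ = e^{β(d₂−d₁)} ⇒ β = ln(phi₁/phi₂)/(d₂−d₁)
β = ln(0.271/0.091) / (3.5 − 1.4) = ln(2.978) / 2.1 = 1.0913 / 2.1 = 0.5196 km⁻¹

0.520 km⁻¹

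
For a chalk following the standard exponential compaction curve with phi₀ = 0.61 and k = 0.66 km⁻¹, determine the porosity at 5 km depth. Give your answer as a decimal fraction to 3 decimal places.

0.022

phi = phi₀·exp(−k·z) = 0.61 × exp(−0.66 × 5) = 0.61 × exp(−3.3)
  = 0.61 × 0.0369 = 0.0225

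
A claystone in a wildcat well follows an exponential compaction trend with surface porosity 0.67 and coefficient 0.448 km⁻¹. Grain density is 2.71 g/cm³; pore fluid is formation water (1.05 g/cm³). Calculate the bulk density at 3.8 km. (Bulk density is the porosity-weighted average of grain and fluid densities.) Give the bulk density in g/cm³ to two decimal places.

Porosity at depth: phi = 0.67·exp(−0.448×3.8) = 0.67×0.1822 = 0.1221
Bulk density: ρ_b = (1−phi)ρ_g + phi·ρ_f = 0.8779×2.71 + 0.1221×1.05
       = 2.379 + 0.128 = 2.507 g/cm³

2.51 g/cm³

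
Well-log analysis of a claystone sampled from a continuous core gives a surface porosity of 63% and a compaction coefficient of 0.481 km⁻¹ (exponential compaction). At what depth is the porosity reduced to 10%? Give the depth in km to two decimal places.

Invert Athy's law: d = ln(φ₀/φ) / k
d = ln(0.63/0.1) / 0.481 = ln(6.3) / 0.481 = 1.8405 / 0.481 = 3.827 km

3.83 km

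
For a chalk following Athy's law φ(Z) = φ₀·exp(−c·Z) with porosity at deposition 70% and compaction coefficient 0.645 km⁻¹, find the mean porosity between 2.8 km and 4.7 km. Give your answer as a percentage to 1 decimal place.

⟨φ⟩ = (1/(Z₂−Z₁)) ∫ φ₀ e^(−cZ) dZ = φ₀·(e^(−c·Z₁) − e^(−c·Z₂)) / (c·(Z₂−Z₁))
e^(−0.645×2.8) = 0.1643; e^(−0.645×4.7) = 0.0482
⟨φ⟩ = 0.7 × (0.1643 − 0.0482) / (0.645 × 1.9) = 0.7 × 0.0947 = 0.0663

6.6%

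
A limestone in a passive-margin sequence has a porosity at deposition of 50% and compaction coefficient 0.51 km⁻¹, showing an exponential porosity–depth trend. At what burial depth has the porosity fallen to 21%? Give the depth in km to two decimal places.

1.70 km

Invert Athy's law: Z = ln(φ₀/φ) / k
Z = ln(0.5/0.21) / 0.51 = ln(2.381) / 0.51 = 0.8675 / 0.51 = 1.701 km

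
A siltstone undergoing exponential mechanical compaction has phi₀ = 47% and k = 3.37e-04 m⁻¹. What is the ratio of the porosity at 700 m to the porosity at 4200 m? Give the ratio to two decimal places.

Working in km (1 km = 1000 m; k in km⁻¹ = k in m⁻¹ × 1000):
phi(Z₁)/phi(Z₂) = e^(−k·Z₁)/e^(−k·Z₂) = e^{k(Z₂−Z₁)}
= exp(0.337 × 3.5) = exp(1.179) = 3.2527

3.25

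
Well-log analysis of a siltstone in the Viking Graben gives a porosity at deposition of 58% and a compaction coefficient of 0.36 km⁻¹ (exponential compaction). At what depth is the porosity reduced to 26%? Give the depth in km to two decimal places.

2.23 km

Invert Athy's law: Z = ln(phi₀/phi) / β
Z = ln(0.58/0.26) / 0.36 = ln(2.231) / 0.36 = 0.8023 / 0.36 = 2.229 km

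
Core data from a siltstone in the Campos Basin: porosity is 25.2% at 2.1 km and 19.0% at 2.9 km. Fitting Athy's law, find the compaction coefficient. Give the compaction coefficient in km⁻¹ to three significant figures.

0.353 km⁻¹

Athy: φ(d) = φ₀ e^(−βd) ⇒ φ₁/φ₂ = e^{β(d₂−d₁)} ⇒ β = ln(φ₁/φ₂)/(d₂−d₁)
β = ln(0.252/0.19) / (2.9 − 2.1) = ln(1.326) / 0.8 = 0.2824 / 0.8 = 0.353 km⁻¹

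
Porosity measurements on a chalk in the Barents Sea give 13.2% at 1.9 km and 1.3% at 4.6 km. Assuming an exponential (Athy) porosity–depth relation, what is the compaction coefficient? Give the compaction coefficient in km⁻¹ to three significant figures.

0.858 km⁻¹

Athy: phi(d) = phi₀ e^(−cd) ⇒ phi₁/phi₂ = e^{c(d₂−d₁)} ⇒ c = ln(phi₁/phi₂)/(d₂−d₁)
c = ln(0.132/0.013) / (4.6 − 1.9) = ln(10.15) / 2.7 = 2.3179 / 2.7 = 0.8585 km⁻¹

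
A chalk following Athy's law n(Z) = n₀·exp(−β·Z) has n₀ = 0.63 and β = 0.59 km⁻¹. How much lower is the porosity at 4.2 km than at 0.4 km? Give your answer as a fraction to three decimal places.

0.445

n(0.4) = 0.63·e^(−0.59×0.4) = 0.4976
n(4.2) = 0.63·e^(−0.59×4.2) = 0.0529
Δn = 0.4976 − 0.0529 = 0.4447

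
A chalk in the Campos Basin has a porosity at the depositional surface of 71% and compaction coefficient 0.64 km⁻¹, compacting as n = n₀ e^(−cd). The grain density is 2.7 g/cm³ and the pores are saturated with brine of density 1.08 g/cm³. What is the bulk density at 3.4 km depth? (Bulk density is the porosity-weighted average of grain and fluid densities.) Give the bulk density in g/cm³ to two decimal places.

2.57 g/cm³

Porosity at depth: n = 0.71·exp(−0.64×3.4) = 0.71×0.1135 = 0.0806
Bulk density: ρ_b = (1−n)ρ_g + n·ρ_f = 0.9194×2.7 + 0.0806×1.08
       = 2.482 + 0.087 = 2.569 g/cm³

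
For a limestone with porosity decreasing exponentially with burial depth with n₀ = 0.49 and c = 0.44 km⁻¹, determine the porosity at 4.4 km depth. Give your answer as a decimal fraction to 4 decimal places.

n = n₀·exp(−c·Z) = 0.49 × exp(−0.44 × 4.4) = 0.49 × exp(−1.936)
  = 0.49 × 0.1443 = 0.0707

0.0707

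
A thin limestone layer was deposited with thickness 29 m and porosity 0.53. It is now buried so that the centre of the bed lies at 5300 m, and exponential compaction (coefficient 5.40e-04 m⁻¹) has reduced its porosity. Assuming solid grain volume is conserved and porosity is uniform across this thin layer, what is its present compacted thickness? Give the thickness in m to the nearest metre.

Working in km (1 km = 1000 m; k in km⁻¹ = k in m⁻¹ × 1000):
Porosity at 5.3 km: phi = 0.53·exp(−0.54×5.3) = 0.0303
Solid-volume conservation: h(1−phi) = h₀(1−phi₀) ⇒ h = h₀·(1−phi₀)/(1−phi)
h = 0.029 × (1 − 0.53)/(1 − 0.0303) = 0.029 × 0.4847 = 0.0141 km

14 m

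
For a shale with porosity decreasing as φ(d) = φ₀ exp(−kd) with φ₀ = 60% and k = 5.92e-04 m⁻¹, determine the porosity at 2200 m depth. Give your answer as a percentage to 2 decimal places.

Working in km (1 km = 1000 m; k in km⁻¹ = k in m⁻¹ × 1000):
φ = φ₀·exp(−k·d) = 0.6 × exp(−0.592 × 2.2) = 0.6 × exp(−1.302)
  = 0.6 × 0.2719 = 0.1631

16.31%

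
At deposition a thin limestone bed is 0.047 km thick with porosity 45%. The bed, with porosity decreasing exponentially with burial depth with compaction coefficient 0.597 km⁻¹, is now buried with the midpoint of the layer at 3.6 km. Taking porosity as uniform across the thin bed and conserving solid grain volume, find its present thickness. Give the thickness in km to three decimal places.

0.027 km

Porosity at 3.6 km: phi = 0.45·exp(−0.597×3.6) = 0.0525
Solid-volume conservation: h(1−phi) = h₀(1−phi₀) ⇒ h = h₀·(1−phi₀)/(1−phi)
h = 0.047 × (1 − 0.45)/(1 − 0.0525) = 0.047 × 0.5805 = 0.0273 km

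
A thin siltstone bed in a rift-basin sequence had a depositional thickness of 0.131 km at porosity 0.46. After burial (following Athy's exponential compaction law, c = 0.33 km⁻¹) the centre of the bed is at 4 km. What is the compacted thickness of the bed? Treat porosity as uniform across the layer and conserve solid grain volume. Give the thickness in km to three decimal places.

Porosity at 4 km: φ = 0.46·exp(−0.33×4) = 0.1229
Solid-volume conservation: h(1−φ) = h₀(1−φ₀) ⇒ h = h₀·(1−φ₀)/(1−φ)
h = 0.131 × (1 − 0.46)/(1 − 0.1229) = 0.131 × 0.6157 = 0.0807 km

0.081 km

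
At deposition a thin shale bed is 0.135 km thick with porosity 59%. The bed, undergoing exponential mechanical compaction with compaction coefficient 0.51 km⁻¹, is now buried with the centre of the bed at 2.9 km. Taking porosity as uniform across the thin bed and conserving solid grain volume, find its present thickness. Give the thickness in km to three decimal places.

Porosity at 2.9 km: phi = 0.59·exp(−0.51×2.9) = 0.1344
Solid-volume conservation: h(1−phi) = h₀(1−phi₀) ⇒ h = h₀·(1−phi₀)/(1−phi)
h = 0.135 × (1 − 0.59)/(1 − 0.1344) = 0.135 × 0.4737 = 0.0639 km

0.064 km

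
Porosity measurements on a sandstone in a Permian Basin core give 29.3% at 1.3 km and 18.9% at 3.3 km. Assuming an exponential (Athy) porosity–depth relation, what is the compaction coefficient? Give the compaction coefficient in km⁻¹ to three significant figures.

Athy: n(d) = n₀ e^(−cd) ⇒ n₁/n₂ = e^{c(d₂−d₁)} ⇒ c = ln(n₁/n₂)/(d₂−d₁)
c = ln(0.293/0.189) / (3.3 − 1.3) = ln(1.55) / 2 = 0.4384 / 2 = 0.2192 km⁻¹

0.219 km⁻¹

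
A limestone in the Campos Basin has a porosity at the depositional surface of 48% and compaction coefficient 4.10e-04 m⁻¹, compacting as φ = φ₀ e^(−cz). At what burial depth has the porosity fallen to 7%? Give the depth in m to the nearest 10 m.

4700 m

Working in km (1 km = 1000 m; c in km⁻¹ = c in m⁻¹ × 1000):
Invert Athy's law: z = ln(φ₀/φ) / c
z = ln(0.48/0.07) / 0.41 = ln(6.857) / 0.41 = 1.9253 / 0.41 = 4.696 km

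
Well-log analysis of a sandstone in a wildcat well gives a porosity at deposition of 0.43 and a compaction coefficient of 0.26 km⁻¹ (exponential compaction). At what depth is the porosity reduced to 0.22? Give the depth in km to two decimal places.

2.58 km

Invert Athy's law: z = ln(φ₀/φ) / c
z = ln(0.43/0.22) / 0.26 = ln(1.955) / 0.26 = 0.6702 / 0.26 = 2.578 km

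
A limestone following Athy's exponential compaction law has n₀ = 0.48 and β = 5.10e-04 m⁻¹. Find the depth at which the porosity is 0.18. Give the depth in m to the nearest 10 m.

1920 m

Working in km (1 km = 1000 m; β in km⁻¹ = β in m⁻¹ × 1000):
Invert Athy's law: Z = ln(n₀/n) / β
Z = ln(0.48/0.18) / 0.51 = ln(2.667) / 0.51 = 0.9808 / 0.51 = 1.923 km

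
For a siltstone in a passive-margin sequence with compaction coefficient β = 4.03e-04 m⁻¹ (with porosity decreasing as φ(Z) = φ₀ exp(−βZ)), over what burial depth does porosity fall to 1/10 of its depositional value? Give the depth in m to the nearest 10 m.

5710 m

Working in km (1 km = 1000 m; β in km⁻¹ = β in m⁻¹ × 1000):
φ/φ₀ = 1/10 ⇒ exp(−β·Z) = 1/10 ⇒ Z = ln(10) / β
Z = 2.3026 / 0.403 = 5.714 km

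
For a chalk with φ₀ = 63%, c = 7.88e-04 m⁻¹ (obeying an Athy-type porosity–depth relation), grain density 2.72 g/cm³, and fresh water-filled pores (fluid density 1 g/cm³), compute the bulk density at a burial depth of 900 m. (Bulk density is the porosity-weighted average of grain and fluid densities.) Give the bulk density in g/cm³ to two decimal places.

2.19 g/cm³

Working in km (1 km = 1000 m; c in km⁻¹ = c in m⁻¹ × 1000):
Porosity at depth: φ = 0.63·exp(−0.788×0.9) = 0.63×0.4920 = 0.3100
Bulk density: ρ_b = (1−φ)ρ_g + φ·ρ_f = 0.6900×2.72 + 0.3100×1
       = 1.877 + 0.310 = 2.187 g/cm³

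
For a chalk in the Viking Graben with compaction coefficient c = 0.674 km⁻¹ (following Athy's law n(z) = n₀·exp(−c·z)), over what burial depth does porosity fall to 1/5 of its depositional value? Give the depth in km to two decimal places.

n/n₀ = 1/5 ⇒ exp(−c·z) = 1/5 ⇒ z = ln(5) / c
z = 1.6094 / 0.674 = 2.388 km

2.39 km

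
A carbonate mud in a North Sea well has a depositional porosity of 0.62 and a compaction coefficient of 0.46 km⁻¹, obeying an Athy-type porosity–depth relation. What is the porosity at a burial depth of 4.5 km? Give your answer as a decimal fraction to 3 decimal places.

n = n₀·exp(−β·z) = 0.62 × exp(−0.46 × 4.5) = 0.62 × exp(−2.07)
  = 0.62 × 0.1262 = 0.0782

0.078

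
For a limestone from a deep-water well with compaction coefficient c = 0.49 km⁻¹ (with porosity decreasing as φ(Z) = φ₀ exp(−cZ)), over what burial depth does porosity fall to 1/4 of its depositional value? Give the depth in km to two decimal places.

2.83 km

φ/φ₀ = 1/4 ⇒ exp(−c·Z) = 1/4 ⇒ Z = ln(4) / c
Z = 1.3863 / 0.49 = 2.829 km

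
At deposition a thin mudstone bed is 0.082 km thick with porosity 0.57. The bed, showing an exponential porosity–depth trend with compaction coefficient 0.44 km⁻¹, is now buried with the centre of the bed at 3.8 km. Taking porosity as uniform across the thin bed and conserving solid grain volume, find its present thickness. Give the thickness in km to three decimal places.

0.039 km

Porosity at 3.8 km: phi = 0.57·exp(−0.44×3.8) = 0.1071
Solid-volume conservation: h(1−phi) = h₀(1−phi₀) ⇒ h = h₀·(1−phi₀)/(1−phi)
h = 0.082 × (1 − 0.57)/(1 − 0.1071) = 0.082 × 0.4816 = 0.0395 km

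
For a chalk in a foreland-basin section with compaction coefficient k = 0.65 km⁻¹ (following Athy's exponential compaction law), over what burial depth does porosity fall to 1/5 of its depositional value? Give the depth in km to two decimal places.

2.48 km

phi/phi₀ = 1/5 ⇒ exp(−k·z) = 1/5 ⇒ z = ln(5) / k
z = 1.6094 / 0.65 = 2.476 km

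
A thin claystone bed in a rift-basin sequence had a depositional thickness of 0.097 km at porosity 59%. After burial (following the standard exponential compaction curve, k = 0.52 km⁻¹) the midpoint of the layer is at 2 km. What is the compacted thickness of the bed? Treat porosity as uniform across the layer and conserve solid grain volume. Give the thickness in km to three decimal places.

0.050 km

Porosity at 2 km: n = 0.59·exp(−0.52×2) = 0.2085
Solid-volume conservation: h(1−n) = h₀(1−n₀) ⇒ h = h₀·(1−n₀)/(1−n)
h = 0.097 × (1 − 0.59)/(1 − 0.2085) = 0.097 × 0.5180 = 0.0502 km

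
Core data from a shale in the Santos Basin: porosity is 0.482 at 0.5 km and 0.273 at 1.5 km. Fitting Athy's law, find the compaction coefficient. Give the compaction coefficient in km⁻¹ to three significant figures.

0.568 km⁻¹

Athy: φ(d) = φ₀ e^(−kd) ⇒ φ₁/φ₂ = e^{k(d₂−d₁)} ⇒ k = ln(φ₁/φ₂)/(d₂−d₁)
k = ln(0.482/0.273) / (1.5 − 0.5) = ln(1.766) / 1 = 0.5685 / 1 = 0.5685 km⁻¹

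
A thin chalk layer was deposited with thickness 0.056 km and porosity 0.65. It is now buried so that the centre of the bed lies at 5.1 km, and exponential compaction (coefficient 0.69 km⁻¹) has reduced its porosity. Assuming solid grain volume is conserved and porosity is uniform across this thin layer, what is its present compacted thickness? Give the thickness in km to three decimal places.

0.020 km

Porosity at 5.1 km: phi = 0.65·exp(−0.69×5.1) = 0.0193
Solid-volume conservation: h(1−phi) = h₀(1−phi₀) ⇒ h = h₀·(1−phi₀)/(1−phi)
h = 0.056 × (1 − 0.65)/(1 − 0.0193) = 0.056 × 0.3569 = 0.0200 km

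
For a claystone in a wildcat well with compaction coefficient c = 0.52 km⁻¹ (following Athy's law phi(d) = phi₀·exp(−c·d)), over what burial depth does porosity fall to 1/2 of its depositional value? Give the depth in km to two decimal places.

1.33 km

phi/phi₀ = 1/2 ⇒ exp(−c·d) = 1/2 ⇒ d = ln(2) / c
d = 0.6931 / 0.52 = 1.333 km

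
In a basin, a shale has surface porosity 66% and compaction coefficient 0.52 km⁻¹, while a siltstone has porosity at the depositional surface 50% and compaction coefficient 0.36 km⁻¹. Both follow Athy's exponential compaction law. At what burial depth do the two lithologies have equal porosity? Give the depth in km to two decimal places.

Set n₀ₐ e^(−kₐd) = n₀ᵦ e^(−kᵦd) ⇒ ln(n₀ₐ/n₀ᵦ) = (kₐ − kᵦ)·d
d = ln(0.66/0.5) / (0.52 − 0.36) = 0.2776 / 0.16 = 1.735 km

1.74 km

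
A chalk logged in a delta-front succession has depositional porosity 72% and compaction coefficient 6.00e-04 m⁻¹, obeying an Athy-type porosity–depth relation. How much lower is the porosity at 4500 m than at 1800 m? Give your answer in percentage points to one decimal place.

Working in km (1 km = 1000 m; β in km⁻¹ = β in m⁻¹ × 1000):
phi(1.8) = 0.72·e^(−0.6×1.8) = 0.2445
phi(4.5) = 0.72·e^(−0.6×4.5) = 0.0484
Δphi = 0.2445 − 0.0484 = 0.1961

19.6 percentage points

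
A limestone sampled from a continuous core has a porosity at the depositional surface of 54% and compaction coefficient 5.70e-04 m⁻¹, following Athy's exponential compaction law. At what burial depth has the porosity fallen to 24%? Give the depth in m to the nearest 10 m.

Working in km (1 km = 1000 m; c in km⁻¹ = c in m⁻¹ × 1000):
Invert Athy's law: Z = ln(φ₀/φ) / c
Z = ln(0.54/0.24) / 0.57 = ln(2.25) / 0.57 = 0.8109 / 0.57 = 1.423 km

1420 m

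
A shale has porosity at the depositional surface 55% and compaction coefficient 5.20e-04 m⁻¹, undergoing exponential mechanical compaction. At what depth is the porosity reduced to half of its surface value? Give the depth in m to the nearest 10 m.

1330 m

Working in km (1 km = 1000 m; k in km⁻¹ = k in m⁻¹ × 1000):
φ/φ₀ = 1/2 ⇒ exp(−k·d) = 1/2 ⇒ d = ln(2) / k
d = 0.6931 / 0.52 = 1.333 km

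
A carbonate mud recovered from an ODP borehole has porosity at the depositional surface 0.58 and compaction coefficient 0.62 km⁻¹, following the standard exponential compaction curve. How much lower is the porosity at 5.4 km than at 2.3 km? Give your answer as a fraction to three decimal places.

n(2.3) = 0.58·e^(−0.62×2.3) = 0.1394
n(5.4) = 0.58·e^(−0.62×5.4) = 0.0204
Δn = 0.1394 − 0.0204 = 0.1190

0.119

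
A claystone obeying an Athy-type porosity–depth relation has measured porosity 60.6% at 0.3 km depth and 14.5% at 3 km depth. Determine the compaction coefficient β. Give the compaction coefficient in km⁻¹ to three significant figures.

0.530 km⁻¹

Athy: n(z) = n₀ e^(−βz) ⇒ n₁/n₂ = e^{β(z₂−z₁)} ⇒ β = ln(n₁/n₂)/(z₂−z₁)
β = ln(0.606/0.145) / (3 − 0.3) = ln(4.179) / 2.7 = 1.4301 / 2.7 = 0.5297 km⁻¹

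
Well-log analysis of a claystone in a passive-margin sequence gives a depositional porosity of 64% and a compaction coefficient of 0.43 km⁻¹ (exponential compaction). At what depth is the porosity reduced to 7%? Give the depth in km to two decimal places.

5.15 km

Invert Athy's law: z = ln(φ₀/φ) / β
z = ln(0.64/0.07) / 0.43 = ln(9.143) / 0.43 = 2.2130 / 0.43 = 5.146 km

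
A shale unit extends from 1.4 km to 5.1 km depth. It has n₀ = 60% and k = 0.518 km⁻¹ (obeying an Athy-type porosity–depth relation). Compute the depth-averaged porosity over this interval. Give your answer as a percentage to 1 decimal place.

12.9%

⟨n⟩ = (1/(z₂−z₁)) ∫ n₀ e^(−kz) dz = n₀·(e^(−k·z₁) − e^(−k·z₂)) / (k·(z₂−z₁))
e^(−0.518×1.4) = 0.4842; e^(−0.518×5.1) = 0.0712
⟨n⟩ = 0.6 × (0.4842 − 0.0712) / (0.518 × 3.7) = 0.6 × 0.2155 = 0.1293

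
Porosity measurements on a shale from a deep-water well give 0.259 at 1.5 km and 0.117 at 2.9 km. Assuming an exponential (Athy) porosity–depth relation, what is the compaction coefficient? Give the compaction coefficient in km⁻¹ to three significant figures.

Athy: φ(d) = φ₀ e^(−cd) ⇒ φ₁/φ₂ = e^{c(d₂−d₁)} ⇒ c = ln(φ₁/φ₂)/(d₂−d₁)
c = ln(0.259/0.117) / (2.9 − 1.5) = ln(2.214) / 1.4 = 0.7947 / 1.4 = 0.5676 km⁻¹

0.568 km⁻¹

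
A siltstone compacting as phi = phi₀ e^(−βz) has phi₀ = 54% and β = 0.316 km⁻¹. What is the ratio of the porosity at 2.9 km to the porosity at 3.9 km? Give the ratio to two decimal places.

phi(z₁)/phi(z₂) = e^(−β·z₁)/e^(−β·z₂) = e^{β(z₂−z₁)}
= exp(0.316 × 1) = exp(0.316) = 1.3716

1.37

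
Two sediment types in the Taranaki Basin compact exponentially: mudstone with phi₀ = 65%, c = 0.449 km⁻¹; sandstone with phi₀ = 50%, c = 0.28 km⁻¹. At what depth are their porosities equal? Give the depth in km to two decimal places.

1.55 km

Set phi₀ₐ e^(−cₐz) = phi₀ᵦ e^(−cᵦz) ⇒ ln(phi₀ₐ/phi₀ᵦ) = (cₐ − cᵦ)·z
z = ln(0.65/0.5) / (0.449 − 0.28) = 0.2624 / 0.169 = 1.552 km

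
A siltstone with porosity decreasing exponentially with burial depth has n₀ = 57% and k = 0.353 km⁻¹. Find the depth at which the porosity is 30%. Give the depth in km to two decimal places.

Invert Athy's law: d = ln(n₀/n) / k
d = ln(0.57/0.3) / 0.353 = ln(1.9) / 0.353 = 0.6419 / 0.353 = 1.818 km

1.82 km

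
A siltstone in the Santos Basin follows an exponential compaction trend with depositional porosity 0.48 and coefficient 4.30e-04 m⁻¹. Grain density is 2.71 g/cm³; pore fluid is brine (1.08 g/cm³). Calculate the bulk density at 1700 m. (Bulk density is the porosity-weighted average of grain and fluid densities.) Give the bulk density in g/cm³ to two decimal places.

Working in km (1 km = 1000 m; β in km⁻¹ = β in m⁻¹ × 1000):
Porosity at depth: n = 0.48·exp(−0.43×1.7) = 0.48×0.4814 = 0.2311
Bulk density: ρ_b = (1−n)ρ_g + n·ρ_f = 0.7689×2.71 + 0.2311×1.08
       = 2.084 + 0.250 = 2.333 g/cm³

2.33 g/cm³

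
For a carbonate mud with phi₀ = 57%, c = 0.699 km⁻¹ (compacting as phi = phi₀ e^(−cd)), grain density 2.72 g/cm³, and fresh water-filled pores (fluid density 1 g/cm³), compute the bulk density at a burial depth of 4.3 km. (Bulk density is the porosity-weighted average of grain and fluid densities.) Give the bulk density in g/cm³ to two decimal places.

2.67 g/cm³

Porosity at depth: phi = 0.57·exp(−0.699×4.3) = 0.57×0.0495 = 0.0282
Bulk density: ρ_b = (1−phi)ρ_g + phi·ρ_f = 0.9718×2.72 + 0.0282×1
       = 2.643 + 0.028 = 2.671 g/cm³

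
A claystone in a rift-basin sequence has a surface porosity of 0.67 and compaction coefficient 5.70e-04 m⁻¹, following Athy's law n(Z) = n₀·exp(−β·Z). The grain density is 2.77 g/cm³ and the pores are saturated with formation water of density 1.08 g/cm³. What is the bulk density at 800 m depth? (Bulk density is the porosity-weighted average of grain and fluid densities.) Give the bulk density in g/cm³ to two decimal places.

Working in km (1 km = 1000 m; β in km⁻¹ = β in m⁻¹ × 1000):
Porosity at depth: n = 0.67·exp(−0.57×0.8) = 0.67×0.6338 = 0.4247
Bulk density: ρ_b = (1−n)ρ_g + n·ρ_f = 0.5753×2.77 + 0.4247×1.08
       = 1.594 + 0.459 = 2.052 g/cm³

2.05 g/cm³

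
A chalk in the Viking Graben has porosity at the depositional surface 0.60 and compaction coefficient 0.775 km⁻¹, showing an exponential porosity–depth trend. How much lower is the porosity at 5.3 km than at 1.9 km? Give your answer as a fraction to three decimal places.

0.128

phi(1.9) = 0.6·e^(−0.775×1.9) = 0.1376
phi(5.3) = 0.6·e^(−0.775×5.3) = 0.0099
Δphi = 0.1376 − 0.0099 = 0.1277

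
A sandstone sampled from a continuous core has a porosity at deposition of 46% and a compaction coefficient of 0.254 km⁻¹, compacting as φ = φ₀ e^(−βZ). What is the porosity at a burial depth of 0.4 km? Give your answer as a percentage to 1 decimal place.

φ = φ₀·exp(−β·Z) = 0.46 × exp(−0.254 × 0.4) = 0.46 × exp(−0.1016)
  = 0.46 × 0.9034 = 0.4156

41.6%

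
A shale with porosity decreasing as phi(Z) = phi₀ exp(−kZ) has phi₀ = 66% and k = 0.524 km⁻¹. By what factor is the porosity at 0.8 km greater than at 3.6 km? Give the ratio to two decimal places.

4.34

phi(Z₁)/phi(Z₂) = e^(−k·Z₁)/e^(−k·Z₂) = e^{k(Z₂−Z₁)}
= exp(0.524 × 2.8) = exp(1.467) = 4.3371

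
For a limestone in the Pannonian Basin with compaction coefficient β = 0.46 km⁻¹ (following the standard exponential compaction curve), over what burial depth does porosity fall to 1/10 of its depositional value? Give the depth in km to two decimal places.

phi/phi₀ = 1/10 ⇒ exp(−β·z) = 1/10 ⇒ z = ln(10) / β
z = 2.3026 / 0.46 = 5.006 km

5.01 km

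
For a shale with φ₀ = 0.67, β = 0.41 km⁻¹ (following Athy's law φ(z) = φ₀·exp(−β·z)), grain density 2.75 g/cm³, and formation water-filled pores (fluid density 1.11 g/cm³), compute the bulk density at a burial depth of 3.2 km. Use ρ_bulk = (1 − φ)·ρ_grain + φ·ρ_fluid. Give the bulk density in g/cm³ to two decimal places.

2.45 g/cm³

Porosity at depth: φ = 0.67·exp(−0.41×3.2) = 0.67×0.2693 = 0.1804
Bulk density: ρ_b = (1−φ)ρ_g + φ·ρ_f = 0.8196×2.75 + 0.1804×1.11
       = 2.254 + 0.200 = 2.454 g/cm³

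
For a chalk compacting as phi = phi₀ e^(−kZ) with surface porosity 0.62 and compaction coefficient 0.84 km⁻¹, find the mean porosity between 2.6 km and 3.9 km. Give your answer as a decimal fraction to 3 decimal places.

⟨phi⟩ = (1/(Z₂−Z₁)) ∫ phi₀ e^(−kZ) dZ = phi₀·(e^(−k·Z₁) − e^(−k·Z₂)) / (k·(Z₂−Z₁))
e^(−0.84×2.6) = 0.1126; e^(−0.84×3.9) = 0.0378
⟨phi⟩ = 0.62 × (0.1126 − 0.0378) / (0.84 × 1.3) = 0.62 × 0.0685 = 0.0425

0.042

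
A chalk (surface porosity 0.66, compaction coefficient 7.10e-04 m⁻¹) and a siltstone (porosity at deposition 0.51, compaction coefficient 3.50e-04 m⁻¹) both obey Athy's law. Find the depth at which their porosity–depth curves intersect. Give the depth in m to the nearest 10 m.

Working in km (1 km = 1000 m; β in km⁻¹ = β in m⁻¹ × 1000):
Set n₀ₐ e^(−βₐd) = n₀ᵦ e^(−βᵦd) ⇒ ln(n₀ₐ/n₀ᵦ) = (βₐ − βᵦ)·d
d = ln(0.66/0.51) / (0.71 − 0.35) = 0.2578 / 0.36 = 0.716 km

720 m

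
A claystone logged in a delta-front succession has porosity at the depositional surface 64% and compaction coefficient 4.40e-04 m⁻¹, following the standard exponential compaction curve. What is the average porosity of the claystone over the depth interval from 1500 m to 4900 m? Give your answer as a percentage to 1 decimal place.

17.2%

Working in km (1 km = 1000 m; k in km⁻¹ = k in m⁻¹ × 1000):
⟨n⟩ = (1/(z₂−z₁)) ∫ n₀ e^(−kz) dz = n₀·(e^(−k·z₁) − e^(−k·z₂)) / (k·(z₂−z₁))
e^(−0.44×1.5) = 0.5169; e^(−0.44×4.9) = 0.1158
⟨n⟩ = 0.64 × (0.5169 − 0.1158) / (0.44 × 3.4) = 0.64 × 0.2681 = 0.1716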